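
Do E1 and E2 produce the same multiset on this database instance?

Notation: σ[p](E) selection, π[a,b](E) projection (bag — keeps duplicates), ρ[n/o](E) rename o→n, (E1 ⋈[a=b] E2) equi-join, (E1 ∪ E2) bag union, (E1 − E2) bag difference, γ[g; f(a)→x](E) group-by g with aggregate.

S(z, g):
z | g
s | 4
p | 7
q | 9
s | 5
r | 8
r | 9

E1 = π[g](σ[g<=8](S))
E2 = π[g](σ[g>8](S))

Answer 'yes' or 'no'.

E1 per-node cardinality:
  S → 6
  σ[g<=8](S) → 4
  π[g](σ[g<=8](S)) → 4
E2 per-node cardinality:
  S → 6
  σ[g>8](S) → 2
  π[g](σ[g>8](S)) → 2

E1 result:
g
4
5
7
8
E2 result:
g
9
9
Witness: (7,) appears 1× in E1 but 0× in E2.

no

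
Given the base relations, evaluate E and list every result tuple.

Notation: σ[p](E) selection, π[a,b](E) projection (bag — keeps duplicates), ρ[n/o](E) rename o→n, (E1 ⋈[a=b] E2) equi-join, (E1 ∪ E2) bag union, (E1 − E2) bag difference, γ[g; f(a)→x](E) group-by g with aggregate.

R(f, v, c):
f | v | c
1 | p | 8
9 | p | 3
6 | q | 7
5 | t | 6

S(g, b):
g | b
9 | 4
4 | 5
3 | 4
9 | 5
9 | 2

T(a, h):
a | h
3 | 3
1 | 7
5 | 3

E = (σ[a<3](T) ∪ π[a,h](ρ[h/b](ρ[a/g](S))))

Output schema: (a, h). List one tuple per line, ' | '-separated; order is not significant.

Stepwise |·|:
  T → 3
  σ[a<3](T) → 1
  S → 5
  ρ[a/g](S) → 5
  ρ[h/b](ρ[a/g](S)) → 5
  π[a,h](ρ[h/b](ρ[a/g](S))) → 5
  (σ[a<3](T) ∪ π[a,h](ρ[h/b](ρ[a/g](S)))) → 6

== RESULT ==
a | h
1 | 7
3 | 4
4 | 5
9 | 2
9 | 4
9 | 5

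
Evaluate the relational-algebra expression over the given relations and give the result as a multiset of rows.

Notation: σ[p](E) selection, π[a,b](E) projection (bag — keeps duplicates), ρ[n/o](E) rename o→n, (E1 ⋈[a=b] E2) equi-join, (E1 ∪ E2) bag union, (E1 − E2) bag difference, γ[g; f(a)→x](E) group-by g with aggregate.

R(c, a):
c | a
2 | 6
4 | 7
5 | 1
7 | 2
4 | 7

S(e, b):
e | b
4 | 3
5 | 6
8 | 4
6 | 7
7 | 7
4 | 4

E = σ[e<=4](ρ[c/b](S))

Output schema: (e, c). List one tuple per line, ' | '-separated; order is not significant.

Per-node cardinality:
  S → 6
  ρ[c/b](S) → 6
  σ[e<=4](ρ[c/b](S)) → 2

== RESULT ==
e | c
4 | 3
4 | 4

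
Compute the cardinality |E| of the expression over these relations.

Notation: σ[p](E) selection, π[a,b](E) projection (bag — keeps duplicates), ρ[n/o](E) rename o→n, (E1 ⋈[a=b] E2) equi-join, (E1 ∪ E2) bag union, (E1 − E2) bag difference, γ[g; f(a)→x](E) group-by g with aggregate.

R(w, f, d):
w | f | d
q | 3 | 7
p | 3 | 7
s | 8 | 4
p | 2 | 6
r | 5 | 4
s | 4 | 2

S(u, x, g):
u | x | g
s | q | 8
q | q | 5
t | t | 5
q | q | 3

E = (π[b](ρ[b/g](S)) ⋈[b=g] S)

Per-node cardinality:
  S → 4
  ρ[b/g](S) → 4
  π[b](ρ[b/g](S)) → 4
  S → 4
  (π[b](ρ[b/g](S)) ⋈[b=g] S) → 6

|E| = 6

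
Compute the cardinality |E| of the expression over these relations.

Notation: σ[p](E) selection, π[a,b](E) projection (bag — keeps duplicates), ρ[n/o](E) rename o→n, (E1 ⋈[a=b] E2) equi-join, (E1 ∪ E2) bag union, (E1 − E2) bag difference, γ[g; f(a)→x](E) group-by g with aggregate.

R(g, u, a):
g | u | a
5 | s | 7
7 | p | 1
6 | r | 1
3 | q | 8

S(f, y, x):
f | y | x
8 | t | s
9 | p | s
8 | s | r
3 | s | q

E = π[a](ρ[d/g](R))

Per-node cardinality:
  R → 4
  ρ[d/g](R) → 4
  π[a](ρ[d/g](R)) → 4

|E| = 4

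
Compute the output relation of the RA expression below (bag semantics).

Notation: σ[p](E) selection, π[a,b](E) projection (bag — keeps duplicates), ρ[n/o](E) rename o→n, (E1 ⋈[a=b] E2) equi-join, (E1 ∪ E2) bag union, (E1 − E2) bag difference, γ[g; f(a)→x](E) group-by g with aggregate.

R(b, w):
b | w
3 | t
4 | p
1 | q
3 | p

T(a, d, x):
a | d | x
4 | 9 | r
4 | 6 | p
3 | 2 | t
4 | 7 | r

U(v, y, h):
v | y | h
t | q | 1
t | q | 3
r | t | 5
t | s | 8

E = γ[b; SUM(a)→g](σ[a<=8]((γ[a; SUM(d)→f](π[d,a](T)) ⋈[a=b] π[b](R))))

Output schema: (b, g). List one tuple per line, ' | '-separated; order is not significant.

Per-node cardinality:
  T → 4
  π[d,a](T) → 4
  γ[a; SUM(d)→f](π[d,a](T)) → 2
  R → 4
  π[b](R) → 4
  (γ[a; SUM(d)→f](π[d,a](T)) ⋈[a=b] π[b](R)) → 3
  σ[a<=8]((γ[a; SUM(d)→f](π[d,a](T)) ⋈[a=b] π[b](R))) → 3
  γ[b; SUM(a)→g](σ[a<=8]((γ[a; SUM(d)→f](π[d,a](T)) ⋈[a=b] π[b](R)))) → 2

== RESULT ==
b | g
3 | 6
4 | 4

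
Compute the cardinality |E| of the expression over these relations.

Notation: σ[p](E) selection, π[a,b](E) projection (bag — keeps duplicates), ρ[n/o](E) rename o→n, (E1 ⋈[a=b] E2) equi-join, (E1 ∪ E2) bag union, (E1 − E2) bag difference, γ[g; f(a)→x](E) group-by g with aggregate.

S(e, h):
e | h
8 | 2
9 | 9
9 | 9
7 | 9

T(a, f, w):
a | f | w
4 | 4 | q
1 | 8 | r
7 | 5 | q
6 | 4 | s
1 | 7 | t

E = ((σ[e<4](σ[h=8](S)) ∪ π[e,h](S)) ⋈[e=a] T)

Row counts bottom-up:
  S → 4
  σ[h=8](S) → 0
  σ[e<4](σ[h=8](S)) → 0
  S → 4
  π[e,h](S) → 4
  (σ[e<4](σ[h=8](S)) ∪ π[e,h](S)) → 4
  T → 5
  ((σ[e<4](σ[h=8](S)) ∪ π[e,h](S)) ⋈[e=a] T) → 1

|E| = 1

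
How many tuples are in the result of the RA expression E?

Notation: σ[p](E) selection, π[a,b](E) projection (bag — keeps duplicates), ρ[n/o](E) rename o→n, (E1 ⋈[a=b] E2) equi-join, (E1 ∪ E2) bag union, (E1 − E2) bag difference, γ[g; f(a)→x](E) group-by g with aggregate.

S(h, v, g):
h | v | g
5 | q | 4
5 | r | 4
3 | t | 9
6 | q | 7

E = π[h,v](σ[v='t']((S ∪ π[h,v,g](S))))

Stepwise |·|:
  S → 4
  S → 4
  π[h,v,g](S) → 4
  (S ∪ π[h,v,g](S)) → 8
  σ[v='t']((S ∪ π[h,v,g](S))) → 2
  π[h,v](σ[v='t']((S ∪ π[h,v,g](S)))) → 2

|E| = 2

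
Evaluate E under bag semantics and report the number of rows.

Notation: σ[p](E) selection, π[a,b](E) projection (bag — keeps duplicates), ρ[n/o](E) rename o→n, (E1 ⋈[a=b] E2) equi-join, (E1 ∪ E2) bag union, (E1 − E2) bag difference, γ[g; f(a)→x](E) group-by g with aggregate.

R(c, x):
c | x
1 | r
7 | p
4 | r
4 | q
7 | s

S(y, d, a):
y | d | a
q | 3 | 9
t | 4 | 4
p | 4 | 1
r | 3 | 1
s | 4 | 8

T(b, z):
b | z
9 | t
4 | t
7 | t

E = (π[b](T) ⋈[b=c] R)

Row counts bottom-up:
  T → 3
  π[b](T) → 3
  R → 5
  (π[b](T) ⋈[b=c] R) → 4

|E| = 4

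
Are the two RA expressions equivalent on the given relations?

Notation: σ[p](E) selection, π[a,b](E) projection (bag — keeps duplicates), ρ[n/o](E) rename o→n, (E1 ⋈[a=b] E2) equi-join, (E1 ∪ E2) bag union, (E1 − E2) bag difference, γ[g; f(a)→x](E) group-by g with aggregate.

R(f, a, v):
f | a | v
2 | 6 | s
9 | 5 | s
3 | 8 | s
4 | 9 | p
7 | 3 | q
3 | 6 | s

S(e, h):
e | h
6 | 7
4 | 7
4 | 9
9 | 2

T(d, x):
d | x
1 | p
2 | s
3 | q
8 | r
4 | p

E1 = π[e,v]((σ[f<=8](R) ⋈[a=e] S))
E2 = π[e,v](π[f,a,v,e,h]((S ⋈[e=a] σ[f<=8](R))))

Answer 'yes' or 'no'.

E1 stepwise |·|:
  R → 6
  σ[f<=8](R) → 5
  S → 4
  (σ[f<=8](R) ⋈[a=e] S) → 3
  π[e,v]((σ[f<=8](R) ⋈[a=e] S)) → 3
E2 stepwise |·|:
  S → 4
  R → 6
  σ[f<=8](R) → 5
  (S ⋈[e=a] σ[f<=8](R)) → 3
  π[f,a,v,e,h]((S ⋈[e=a] σ[f<=8](R))) → 3
  π[e,v](π[f,a,v,e,h]((S ⋈[e=a] σ[f<=8](R)))) → 3

E1 and E2 produce the same multiset:
e | v
6 | s
6 | s
9 | p

yes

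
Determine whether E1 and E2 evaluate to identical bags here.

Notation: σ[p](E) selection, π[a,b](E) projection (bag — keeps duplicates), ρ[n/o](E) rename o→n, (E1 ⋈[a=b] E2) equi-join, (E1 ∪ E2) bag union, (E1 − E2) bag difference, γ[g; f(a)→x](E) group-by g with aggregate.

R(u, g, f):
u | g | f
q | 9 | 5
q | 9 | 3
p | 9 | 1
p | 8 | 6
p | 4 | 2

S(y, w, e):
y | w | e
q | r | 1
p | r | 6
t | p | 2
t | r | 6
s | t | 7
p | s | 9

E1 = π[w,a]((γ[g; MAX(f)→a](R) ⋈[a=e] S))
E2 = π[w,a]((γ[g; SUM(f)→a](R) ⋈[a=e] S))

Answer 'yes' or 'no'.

E1 stepwise |·|:
  R → 5
  γ[g; MAX(f)→a](R) → 3
  S → 6
  (γ[g; MAX(f)→a](R) ⋈[a=e] S) → 3
  π[w,a]((γ[g; MAX(f)→a](R) ⋈[a=e] S)) → 3
E2 stepwise |·|:
  R → 5
  γ[g; SUM(f)→a](R) → 3
  S → 6
  (γ[g; SUM(f)→a](R) ⋈[a=e] S) → 4
  π[w,a]((γ[g; SUM(f)→a](R) ⋈[a=e] S)) → 4

E1 result:
w | a
p | 2
r | 6
r | 6
E2 result:
w | a
p | 2
r | 6
r | 6
s | 9
Witness: ('s', 9) appears 0× in E1 but 1× in E2.

no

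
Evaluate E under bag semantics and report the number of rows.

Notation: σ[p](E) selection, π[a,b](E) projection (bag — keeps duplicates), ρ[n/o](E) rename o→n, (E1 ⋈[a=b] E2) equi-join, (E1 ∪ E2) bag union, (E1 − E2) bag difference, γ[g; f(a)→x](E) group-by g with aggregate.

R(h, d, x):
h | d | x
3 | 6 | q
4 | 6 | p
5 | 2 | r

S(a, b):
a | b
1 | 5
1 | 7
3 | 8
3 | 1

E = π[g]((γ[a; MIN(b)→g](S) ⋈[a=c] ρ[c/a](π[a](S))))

Stepwise |·|:
  S → 4
  γ[a; MIN(b)→g](S) → 2
  S → 4
  π[a](S) → 4
  ρ[c/a](π[a](S)) → 4
  (γ[a; MIN(b)→g](S) ⋈[a=c] ρ[c/a](π[a](S))) → 4
  π[g]((γ[a; MIN(b)→g](S) ⋈[a=c] ρ[c/a](π[a](S)))) → 4

|E| = 4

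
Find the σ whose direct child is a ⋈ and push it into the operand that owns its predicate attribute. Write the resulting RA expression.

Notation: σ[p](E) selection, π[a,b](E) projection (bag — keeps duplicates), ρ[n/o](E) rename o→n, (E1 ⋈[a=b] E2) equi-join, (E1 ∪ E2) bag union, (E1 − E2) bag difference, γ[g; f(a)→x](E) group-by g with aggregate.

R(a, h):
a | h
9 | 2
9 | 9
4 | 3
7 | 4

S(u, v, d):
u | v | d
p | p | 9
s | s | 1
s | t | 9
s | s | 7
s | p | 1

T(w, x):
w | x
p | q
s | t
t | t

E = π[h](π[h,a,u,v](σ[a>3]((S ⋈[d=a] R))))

σ filters on a, owned by the right side.
E' = π[h](π[h,a,u,v]((S ⋈[d=a] σ[a>3](R))))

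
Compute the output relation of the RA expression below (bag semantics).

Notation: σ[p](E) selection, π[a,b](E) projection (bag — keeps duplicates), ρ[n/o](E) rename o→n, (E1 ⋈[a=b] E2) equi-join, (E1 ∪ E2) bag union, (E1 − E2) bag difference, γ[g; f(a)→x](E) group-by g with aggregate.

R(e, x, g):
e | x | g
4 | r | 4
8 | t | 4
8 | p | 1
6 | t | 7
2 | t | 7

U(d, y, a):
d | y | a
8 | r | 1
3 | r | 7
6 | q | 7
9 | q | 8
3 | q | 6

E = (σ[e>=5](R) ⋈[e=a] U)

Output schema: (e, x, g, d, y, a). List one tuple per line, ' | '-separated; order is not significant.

Stepwise |·|:
  R → 5
  σ[e>=5](R) → 3
  U → 5
  (σ[e>=5](R) ⋈[e=a] U) → 3

== RESULT ==
e | x | g | d | y | a
6 | t | 7 | 3 | q | 6
8 | p | 1 | 9 | q | 8
8 | t | 4 | 9 | q | 8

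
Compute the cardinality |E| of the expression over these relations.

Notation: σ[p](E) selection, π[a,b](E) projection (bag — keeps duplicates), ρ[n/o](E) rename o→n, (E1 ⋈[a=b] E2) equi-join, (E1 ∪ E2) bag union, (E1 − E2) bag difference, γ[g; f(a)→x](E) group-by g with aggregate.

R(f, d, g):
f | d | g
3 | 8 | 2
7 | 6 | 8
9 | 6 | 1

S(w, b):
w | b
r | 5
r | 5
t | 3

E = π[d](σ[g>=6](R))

Stepwise |·|:
  R → 3
  σ[g>=6](R) → 1
  π[d](σ[g>=6](R)) → 1

|E| = 1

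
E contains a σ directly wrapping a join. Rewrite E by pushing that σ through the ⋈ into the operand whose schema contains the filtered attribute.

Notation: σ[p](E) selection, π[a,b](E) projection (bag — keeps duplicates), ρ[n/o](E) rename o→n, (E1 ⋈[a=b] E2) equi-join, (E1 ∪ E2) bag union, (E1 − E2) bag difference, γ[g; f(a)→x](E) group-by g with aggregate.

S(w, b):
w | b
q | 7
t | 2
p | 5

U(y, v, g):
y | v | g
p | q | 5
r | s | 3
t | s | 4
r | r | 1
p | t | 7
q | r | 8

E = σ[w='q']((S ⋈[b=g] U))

σ filters on w, owned by the left side.
E' = (σ[w='q'](S) ⋈[b=g] U)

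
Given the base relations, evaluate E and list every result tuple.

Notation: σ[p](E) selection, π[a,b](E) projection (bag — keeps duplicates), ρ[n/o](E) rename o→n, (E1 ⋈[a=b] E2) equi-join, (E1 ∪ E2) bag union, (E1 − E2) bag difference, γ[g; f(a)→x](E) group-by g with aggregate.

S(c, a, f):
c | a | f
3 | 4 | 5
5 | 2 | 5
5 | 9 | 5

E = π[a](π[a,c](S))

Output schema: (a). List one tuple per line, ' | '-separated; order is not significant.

Row counts bottom-up:
  S → 3
  π[a,c](S) → 3
  π[a](π[a,c](S)) → 3

== RESULT ==
a
2
4
9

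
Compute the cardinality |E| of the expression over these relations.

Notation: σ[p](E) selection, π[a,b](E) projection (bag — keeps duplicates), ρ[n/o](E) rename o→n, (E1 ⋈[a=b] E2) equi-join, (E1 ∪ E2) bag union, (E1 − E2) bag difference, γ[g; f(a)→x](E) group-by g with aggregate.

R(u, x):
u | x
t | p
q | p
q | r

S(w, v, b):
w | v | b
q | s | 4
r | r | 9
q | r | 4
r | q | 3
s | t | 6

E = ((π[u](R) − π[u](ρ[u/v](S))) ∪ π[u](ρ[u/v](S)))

Stepwise |·|:
  R → 3
  π[u](R) → 3
  S → 5
  ρ[u/v](S) → 5
  π[u](ρ[u/v](S)) → 5
  (π[u](R) − π[u](ρ[u/v](S))) → 1
  S → 5
  ρ[u/v](S) → 5
  π[u](ρ[u/v](S)) → 5
  ((π[u](R) − π[u](ρ[u/v](S))) ∪ π[u](ρ[u/v](S))) → 6

|E| = 6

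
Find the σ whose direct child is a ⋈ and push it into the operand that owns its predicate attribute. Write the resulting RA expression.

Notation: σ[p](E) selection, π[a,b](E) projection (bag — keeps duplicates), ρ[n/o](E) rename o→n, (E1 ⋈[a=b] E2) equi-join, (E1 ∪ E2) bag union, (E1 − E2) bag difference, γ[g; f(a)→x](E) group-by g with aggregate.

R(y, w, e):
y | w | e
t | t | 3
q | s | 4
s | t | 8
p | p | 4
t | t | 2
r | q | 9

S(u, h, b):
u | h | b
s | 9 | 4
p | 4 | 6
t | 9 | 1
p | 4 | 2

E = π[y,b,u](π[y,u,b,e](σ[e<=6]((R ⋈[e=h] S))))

σ filters on e, owned by the left side.
E' = π[y,b,u](π[y,u,b,e]((σ[e<=6](R) ⋈[e=h] S)))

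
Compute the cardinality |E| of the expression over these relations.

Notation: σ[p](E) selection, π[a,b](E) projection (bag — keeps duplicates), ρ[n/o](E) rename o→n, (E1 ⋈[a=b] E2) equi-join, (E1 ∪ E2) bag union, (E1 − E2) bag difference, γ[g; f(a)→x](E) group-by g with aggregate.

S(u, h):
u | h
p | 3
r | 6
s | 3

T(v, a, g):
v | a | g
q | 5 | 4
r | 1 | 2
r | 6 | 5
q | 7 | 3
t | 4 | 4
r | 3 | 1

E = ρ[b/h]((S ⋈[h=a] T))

Stepwise |·|:
  S → 3
  T → 6
  (S ⋈[h=a] T) → 3
  ρ[b/h]((S ⋈[h=a] T)) → 3

|E| = 3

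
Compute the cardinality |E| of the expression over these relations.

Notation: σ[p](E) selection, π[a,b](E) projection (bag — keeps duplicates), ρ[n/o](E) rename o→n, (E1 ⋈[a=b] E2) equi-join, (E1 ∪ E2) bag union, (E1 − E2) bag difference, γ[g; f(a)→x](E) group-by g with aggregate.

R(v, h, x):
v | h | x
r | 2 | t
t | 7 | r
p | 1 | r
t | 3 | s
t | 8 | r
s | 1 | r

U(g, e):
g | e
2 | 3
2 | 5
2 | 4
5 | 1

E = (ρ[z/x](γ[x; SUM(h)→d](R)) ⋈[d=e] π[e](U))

Stepwise |·|:
  R → 6
  γ[x; SUM(h)→d](R) → 3
  ρ[z/x](γ[x; SUM(h)→d](R)) → 3
  U → 4
  π[e](U) → 4
  (ρ[z/x](γ[x; SUM(h)→d](R)) ⋈[d=e] π[e](U)) → 1

|E| = 1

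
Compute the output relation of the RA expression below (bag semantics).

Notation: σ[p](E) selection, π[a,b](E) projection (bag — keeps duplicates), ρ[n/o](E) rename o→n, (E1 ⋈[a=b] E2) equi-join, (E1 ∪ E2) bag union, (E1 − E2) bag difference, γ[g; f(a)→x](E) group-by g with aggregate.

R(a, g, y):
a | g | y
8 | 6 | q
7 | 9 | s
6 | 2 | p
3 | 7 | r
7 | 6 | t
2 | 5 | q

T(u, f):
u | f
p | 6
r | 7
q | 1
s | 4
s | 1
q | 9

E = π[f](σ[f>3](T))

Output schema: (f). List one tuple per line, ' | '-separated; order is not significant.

Per-node cardinality:
  T → 6
  σ[f>3](T) → 4
  π[f](σ[f>3](T)) → 4

== RESULT ==
f
4
6
7
9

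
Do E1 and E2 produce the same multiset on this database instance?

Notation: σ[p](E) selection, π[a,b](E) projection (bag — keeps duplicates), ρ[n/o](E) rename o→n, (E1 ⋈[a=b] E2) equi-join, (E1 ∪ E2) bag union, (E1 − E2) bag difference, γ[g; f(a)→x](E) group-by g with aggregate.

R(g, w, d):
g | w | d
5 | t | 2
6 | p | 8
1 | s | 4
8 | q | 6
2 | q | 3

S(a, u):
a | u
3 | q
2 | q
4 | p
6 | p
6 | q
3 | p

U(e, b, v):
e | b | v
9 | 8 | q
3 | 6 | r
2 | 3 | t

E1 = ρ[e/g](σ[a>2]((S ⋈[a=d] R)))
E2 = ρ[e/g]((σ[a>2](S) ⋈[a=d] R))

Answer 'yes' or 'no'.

E1 stepwise |·|:
  S → 6
  R → 5
  (S ⋈[a=d] R) → 6
  σ[a>2]((S ⋈[a=d] R)) → 5
  ρ[e/g](σ[a>2]((S ⋈[a=d] R))) → 5
E2 stepwise |·|:
  S → 6
  σ[a>2](S) → 5
  R → 5
  (σ[a>2](S) ⋈[a=d] R) → 5
  ρ[e/g]((σ[a>2](S) ⋈[a=d] R)) → 5

E1 and E2 produce the same multiset:
a | u | e | w | d
3 | p | 2 | q | 3
3 | q | 2 | q | 3
4 | p | 1 | s | 4
6 | p | 8 | q | 6
6 | q | 8 | q | 6

yes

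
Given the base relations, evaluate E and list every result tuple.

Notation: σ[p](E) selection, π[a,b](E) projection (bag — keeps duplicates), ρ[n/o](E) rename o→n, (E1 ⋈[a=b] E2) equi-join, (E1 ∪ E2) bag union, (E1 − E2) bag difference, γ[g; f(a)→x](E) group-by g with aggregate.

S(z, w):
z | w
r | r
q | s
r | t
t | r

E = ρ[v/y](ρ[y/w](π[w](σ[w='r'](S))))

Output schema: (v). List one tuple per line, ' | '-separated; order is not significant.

Subexpression sizes:
  S → 4
  σ[w='r'](S) → 2
  π[w](σ[w='r'](S)) → 2
  ρ[y/w](π[w](σ[w='r'](S))) → 2
  ρ[v/y](ρ[y/w](π[w](σ[w='r'](S)))) → 2

== RESULT ==
v
r
r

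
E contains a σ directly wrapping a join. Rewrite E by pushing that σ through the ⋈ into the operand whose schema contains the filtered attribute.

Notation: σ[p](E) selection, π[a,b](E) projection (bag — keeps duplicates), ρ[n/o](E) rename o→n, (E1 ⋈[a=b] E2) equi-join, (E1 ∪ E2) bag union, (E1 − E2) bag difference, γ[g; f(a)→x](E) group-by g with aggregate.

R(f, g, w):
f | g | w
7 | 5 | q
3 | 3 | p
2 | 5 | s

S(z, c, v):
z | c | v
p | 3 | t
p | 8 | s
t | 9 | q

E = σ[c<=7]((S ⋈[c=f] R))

σ filters on c, owned by the left side.
E' = (σ[c<=7](S) ⋈[c=f] R)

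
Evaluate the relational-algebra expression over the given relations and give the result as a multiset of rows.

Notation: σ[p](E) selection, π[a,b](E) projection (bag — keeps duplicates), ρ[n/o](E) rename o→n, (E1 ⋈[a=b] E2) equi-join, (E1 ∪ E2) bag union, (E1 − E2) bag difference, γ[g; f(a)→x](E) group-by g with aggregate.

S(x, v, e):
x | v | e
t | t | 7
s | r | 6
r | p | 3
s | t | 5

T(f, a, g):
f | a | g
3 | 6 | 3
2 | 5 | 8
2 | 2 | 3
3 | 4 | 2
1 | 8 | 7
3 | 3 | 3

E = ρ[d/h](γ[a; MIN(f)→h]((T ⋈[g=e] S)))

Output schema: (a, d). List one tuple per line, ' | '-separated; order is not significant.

Subexpression sizes:
  T → 6
  S → 4
  (T ⋈[g=e] S) → 4
  γ[a; MIN(f)→h]((T ⋈[g=e] S)) → 4
  ρ[d/h](γ[a; MIN(f)→h]((T ⋈[g=e] S))) → 4

== RESULT ==
a | d
2 | 2
3 | 3
6 | 3
8 | 1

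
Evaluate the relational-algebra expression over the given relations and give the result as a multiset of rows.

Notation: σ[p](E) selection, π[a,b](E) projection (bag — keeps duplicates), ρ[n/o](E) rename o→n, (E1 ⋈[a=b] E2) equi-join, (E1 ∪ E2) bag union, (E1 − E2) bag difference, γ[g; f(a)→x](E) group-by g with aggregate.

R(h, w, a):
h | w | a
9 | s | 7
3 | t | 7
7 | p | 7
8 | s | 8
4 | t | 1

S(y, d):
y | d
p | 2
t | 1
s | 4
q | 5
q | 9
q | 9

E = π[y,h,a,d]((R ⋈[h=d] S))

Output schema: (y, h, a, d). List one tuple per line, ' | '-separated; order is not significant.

Per-node cardinality:
  R → 5
  S → 6
  (R ⋈[h=d] S) → 3
  π[y,h,a,d]((R ⋈[h=d] S)) → 3

== RESULT ==
y | h | a | d
q | 9 | 7 | 9
q | 9 | 7 | 9
s | 4 | 1 | 4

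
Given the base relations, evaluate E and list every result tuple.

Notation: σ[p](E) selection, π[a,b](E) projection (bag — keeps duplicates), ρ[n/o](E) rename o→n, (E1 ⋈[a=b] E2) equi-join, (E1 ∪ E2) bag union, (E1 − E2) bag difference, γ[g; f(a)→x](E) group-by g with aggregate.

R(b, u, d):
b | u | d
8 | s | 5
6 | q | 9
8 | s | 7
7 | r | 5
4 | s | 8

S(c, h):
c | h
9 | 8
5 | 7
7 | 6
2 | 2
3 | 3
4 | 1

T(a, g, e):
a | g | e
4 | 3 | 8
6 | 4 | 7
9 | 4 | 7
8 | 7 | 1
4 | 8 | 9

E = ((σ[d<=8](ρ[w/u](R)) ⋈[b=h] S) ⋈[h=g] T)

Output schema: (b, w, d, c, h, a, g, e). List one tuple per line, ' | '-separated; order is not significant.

Row counts bottom-up:
  R → 5
  ρ[w/u](R) → 5
  σ[d<=8](ρ[w/u](R)) → 4
  S → 6
  (σ[d<=8](ρ[w/u](R)) ⋈[b=h] S) → 3
  T → 5
  ((σ[d<=8](ρ[w/u](R)) ⋈[b=h] S) ⋈[h=g] T) → 3

== RESULT ==
b | w | d | c | h | a | g | e
7 | r | 5 | 5 | 7 | 8 | 7 | 1
8 | s | 5 | 9 | 8 | 4 | 8 | 9
8 | s | 7 | 9 | 8 | 4 | 8 | 9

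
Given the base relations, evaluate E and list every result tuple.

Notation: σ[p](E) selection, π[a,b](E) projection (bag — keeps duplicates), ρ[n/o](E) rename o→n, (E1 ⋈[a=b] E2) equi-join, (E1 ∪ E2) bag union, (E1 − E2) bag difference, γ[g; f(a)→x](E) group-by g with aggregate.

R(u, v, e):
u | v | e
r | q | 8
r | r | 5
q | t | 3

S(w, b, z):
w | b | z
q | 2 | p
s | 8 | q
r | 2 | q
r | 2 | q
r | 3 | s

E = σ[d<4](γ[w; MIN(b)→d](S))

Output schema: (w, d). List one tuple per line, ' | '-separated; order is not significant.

Row counts bottom-up:
  S → 5
  γ[w; MIN(b)→d](S) → 3
  σ[d<4](γ[w; MIN(b)→d](S)) → 2

== RESULT ==
w | d
q | 2
r | 2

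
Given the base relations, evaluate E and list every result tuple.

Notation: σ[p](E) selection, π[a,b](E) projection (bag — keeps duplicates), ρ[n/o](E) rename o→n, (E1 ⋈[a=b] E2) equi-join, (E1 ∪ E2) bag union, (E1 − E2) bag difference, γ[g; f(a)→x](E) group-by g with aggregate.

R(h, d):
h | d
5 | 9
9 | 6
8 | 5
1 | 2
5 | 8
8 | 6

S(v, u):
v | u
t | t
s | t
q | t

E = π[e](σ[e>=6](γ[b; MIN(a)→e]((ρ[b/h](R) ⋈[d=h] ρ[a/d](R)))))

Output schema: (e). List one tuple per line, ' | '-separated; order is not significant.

Stepwise |·|:
  R → 6
  ρ[b/h](R) → 6
  R → 6
  ρ[a/d](R) → 6
  (ρ[b/h](R) ⋈[d=h] ρ[a/d](R)) → 5
  γ[b; MIN(a)→e]((ρ[b/h](R) ⋈[d=h] ρ[a/d](R))) → 2
  σ[e>=6](γ[b; MIN(a)→e]((ρ[b/h](R) ⋈[d=h] ρ[a/d](R)))) → 1
  π[e](σ[e>=6](γ[b; MIN(a)→e]((ρ[b/h](R) ⋈[d=h] ρ[a/d](R))))) → 1

== RESULT ==
e
8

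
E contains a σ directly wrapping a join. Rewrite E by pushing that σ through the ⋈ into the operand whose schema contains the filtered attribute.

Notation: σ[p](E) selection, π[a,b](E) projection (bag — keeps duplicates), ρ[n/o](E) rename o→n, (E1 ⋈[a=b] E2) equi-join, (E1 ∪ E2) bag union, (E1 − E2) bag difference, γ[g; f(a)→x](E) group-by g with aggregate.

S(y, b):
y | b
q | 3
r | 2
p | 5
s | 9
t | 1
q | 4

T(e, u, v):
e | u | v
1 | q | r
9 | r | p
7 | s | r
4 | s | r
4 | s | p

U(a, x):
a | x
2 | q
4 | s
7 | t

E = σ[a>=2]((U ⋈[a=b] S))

σ filters on a, owned by the left side.
E' = (σ[a>=2](U) ⋈[a=b] S)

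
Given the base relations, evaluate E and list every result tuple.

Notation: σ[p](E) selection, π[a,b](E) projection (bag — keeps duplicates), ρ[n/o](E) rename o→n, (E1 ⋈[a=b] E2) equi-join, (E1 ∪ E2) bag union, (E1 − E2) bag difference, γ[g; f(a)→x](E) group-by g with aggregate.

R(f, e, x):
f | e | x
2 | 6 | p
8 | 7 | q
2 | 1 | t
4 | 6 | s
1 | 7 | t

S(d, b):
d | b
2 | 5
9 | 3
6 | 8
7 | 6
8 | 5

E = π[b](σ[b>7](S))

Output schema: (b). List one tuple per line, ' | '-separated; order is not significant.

Per-node cardinality:
  S → 5
  σ[b>7](S) → 1
  π[b](σ[b>7](S)) → 1

== RESULT ==
b
8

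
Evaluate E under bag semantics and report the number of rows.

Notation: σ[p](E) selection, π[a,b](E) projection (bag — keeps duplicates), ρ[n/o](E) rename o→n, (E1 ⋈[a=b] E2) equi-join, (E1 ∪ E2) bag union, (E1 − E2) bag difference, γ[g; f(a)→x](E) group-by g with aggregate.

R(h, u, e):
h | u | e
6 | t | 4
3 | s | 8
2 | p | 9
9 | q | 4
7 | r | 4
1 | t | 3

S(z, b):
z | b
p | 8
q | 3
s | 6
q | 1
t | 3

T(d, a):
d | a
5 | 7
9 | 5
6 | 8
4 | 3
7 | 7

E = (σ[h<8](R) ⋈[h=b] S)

Subexpression sizes:
  R → 6
  σ[h<8](R) → 5
  S → 5
  (σ[h<8](R) ⋈[h=b] S) → 4

|E| = 4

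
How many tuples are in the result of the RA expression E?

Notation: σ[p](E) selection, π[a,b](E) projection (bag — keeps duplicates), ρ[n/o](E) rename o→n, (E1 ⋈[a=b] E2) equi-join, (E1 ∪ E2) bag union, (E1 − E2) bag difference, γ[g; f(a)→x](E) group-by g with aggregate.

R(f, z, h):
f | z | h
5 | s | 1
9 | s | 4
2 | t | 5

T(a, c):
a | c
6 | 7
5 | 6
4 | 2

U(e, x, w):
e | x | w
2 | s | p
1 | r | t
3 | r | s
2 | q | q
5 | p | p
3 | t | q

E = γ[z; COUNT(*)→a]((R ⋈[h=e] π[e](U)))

Subexpression sizes:
  R → 3
  U → 6
  π[e](U) → 6
  (R ⋈[h=e] π[e](U)) → 2
  γ[z; COUNT(*)→a]((R ⋈[h=e] π[e](U))) → 2

|E| = 2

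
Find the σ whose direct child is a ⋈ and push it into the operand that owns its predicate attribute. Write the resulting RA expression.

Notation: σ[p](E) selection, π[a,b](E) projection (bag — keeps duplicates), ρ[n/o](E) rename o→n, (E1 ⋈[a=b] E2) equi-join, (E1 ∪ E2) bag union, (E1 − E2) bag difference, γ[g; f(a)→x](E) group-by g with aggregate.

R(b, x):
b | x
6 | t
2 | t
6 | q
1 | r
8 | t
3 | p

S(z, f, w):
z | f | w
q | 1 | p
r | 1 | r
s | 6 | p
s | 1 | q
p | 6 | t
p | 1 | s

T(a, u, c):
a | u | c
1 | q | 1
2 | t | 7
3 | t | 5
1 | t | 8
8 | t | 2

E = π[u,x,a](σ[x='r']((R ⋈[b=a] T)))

σ filters on x, owned by the left side.
E' = π[u,x,a]((σ[x='r'](R) ⋈[b=a] T))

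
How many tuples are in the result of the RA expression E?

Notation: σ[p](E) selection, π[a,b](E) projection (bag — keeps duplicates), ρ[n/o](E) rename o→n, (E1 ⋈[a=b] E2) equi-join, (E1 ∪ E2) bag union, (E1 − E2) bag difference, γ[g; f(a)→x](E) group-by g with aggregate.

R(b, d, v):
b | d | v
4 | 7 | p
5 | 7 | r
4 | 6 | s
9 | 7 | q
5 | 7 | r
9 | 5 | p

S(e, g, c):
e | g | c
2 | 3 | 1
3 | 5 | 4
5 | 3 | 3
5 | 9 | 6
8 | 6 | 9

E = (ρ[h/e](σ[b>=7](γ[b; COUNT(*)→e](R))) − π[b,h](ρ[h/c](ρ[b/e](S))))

Per-node cardinality:
  R → 6
  γ[b; COUNT(*)→e](R) → 3
  σ[b>=7](γ[b; COUNT(*)→e](R)) → 1
  ρ[h/e](σ[b>=7](γ[b; COUNT(*)→e](R))) → 1
  S → 5
  ρ[b/e](S) → 5
  ρ[h/c](ρ[b/e](S)) → 5
  π[b,h](ρ[h/c](ρ[b/e](S))) → 5
  (ρ[h/e](σ[b>=7](γ[b; COUNT(*)→e](R))) − π[b,h](ρ[h/c](ρ[b/e](S)))) → 1

|E| = 1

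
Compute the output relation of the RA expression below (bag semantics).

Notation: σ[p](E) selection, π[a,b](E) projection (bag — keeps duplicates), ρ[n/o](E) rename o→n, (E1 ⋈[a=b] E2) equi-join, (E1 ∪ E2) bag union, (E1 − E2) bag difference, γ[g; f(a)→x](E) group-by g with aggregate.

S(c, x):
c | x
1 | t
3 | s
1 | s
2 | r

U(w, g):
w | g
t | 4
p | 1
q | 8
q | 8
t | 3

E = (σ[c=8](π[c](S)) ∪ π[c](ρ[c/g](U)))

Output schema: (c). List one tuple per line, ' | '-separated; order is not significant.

Row counts bottom-up:
  S → 4
  π[c](S) → 4
  σ[c=8](π[c](S)) → 0
  U → 5
  ρ[c/g](U) → 5
  π[c](ρ[c/g](U)) → 5
  (σ[c=8](π[c](S)) ∪ π[c](ρ[c/g](U))) → 5

== RESULT ==
c
1
3
4
8
8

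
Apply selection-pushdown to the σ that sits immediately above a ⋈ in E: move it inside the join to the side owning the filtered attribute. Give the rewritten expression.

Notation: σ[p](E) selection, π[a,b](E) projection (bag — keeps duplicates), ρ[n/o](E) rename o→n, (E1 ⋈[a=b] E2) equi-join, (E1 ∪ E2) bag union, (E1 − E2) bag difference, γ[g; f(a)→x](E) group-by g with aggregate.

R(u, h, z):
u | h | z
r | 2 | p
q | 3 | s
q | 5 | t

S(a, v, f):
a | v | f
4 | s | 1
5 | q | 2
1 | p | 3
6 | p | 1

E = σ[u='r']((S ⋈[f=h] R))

σ filters on u, owned by the right side.
E' = (S ⋈[f=h] σ[u='r'](R))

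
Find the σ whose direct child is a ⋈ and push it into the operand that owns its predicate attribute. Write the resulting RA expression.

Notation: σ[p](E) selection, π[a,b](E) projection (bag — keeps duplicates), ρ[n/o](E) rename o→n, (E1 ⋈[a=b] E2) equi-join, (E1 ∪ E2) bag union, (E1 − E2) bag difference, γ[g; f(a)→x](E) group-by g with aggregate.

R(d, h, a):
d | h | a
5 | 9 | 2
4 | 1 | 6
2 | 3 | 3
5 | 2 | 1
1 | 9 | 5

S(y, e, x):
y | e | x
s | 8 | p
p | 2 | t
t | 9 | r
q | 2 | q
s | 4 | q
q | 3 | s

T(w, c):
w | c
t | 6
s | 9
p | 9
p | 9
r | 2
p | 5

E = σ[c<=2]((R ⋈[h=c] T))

σ filters on c, owned by the right side.
E' = (R ⋈[h=c] σ[c<=2](T))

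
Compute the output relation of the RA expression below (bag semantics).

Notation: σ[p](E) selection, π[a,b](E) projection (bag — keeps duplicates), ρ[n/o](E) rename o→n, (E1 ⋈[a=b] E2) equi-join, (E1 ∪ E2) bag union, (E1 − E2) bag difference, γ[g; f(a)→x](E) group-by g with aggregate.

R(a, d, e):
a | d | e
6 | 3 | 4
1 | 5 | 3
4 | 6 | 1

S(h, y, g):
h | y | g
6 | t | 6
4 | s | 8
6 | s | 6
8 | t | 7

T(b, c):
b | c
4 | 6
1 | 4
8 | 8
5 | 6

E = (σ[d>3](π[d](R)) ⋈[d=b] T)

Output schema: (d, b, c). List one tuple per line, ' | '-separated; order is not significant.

Row counts bottom-up:
  R → 3
  π[d](R) → 3
  σ[d>3](π[d](R)) → 2
  T → 4
  (σ[d>3](π[d](R)) ⋈[d=b] T) → 1

== RESULT ==
d | b | c
5 | 5 | 6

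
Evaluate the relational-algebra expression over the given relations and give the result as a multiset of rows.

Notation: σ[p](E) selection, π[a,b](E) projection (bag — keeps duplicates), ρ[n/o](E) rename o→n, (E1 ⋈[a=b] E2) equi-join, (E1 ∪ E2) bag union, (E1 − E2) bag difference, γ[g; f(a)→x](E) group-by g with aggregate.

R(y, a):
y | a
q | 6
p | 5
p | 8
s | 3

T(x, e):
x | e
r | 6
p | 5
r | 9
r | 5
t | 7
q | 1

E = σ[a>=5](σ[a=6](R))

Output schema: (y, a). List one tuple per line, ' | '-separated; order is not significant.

Row counts bottom-up:
  R → 4
  σ[a=6](R) → 1
  σ[a>=5](σ[a=6](R)) → 1

== RESULT ==
y | a
q | 6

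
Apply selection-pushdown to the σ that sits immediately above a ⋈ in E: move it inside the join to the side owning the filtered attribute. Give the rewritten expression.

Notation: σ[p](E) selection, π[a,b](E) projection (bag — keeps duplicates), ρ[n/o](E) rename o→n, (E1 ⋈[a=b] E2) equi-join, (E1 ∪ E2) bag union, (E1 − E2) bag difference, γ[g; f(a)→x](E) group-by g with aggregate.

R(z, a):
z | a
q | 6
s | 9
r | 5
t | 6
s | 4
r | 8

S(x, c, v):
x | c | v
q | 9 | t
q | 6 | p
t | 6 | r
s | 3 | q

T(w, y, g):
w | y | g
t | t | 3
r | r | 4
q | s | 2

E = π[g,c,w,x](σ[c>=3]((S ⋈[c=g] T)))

σ filters on c, owned by the left side.
E' = π[g,c,w,x]((σ[c>=3](S) ⋈[c=g] T))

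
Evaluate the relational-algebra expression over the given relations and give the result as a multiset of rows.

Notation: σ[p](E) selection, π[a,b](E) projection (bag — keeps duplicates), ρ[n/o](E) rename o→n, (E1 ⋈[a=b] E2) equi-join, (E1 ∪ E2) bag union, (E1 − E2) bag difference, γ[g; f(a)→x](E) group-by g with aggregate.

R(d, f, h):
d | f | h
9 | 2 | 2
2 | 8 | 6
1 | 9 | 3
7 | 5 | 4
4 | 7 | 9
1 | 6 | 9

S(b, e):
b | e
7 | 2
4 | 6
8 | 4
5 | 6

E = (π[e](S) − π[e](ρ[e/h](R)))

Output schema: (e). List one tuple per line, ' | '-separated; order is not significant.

Subexpression sizes:
  S → 4
  π[e](S) → 4
  R → 6
  ρ[e/h](R) → 6
  π[e](ρ[e/h](R)) → 6
  (π[e](S) − π[e](ρ[e/h](R))) → 1

== RESULT ==
e
6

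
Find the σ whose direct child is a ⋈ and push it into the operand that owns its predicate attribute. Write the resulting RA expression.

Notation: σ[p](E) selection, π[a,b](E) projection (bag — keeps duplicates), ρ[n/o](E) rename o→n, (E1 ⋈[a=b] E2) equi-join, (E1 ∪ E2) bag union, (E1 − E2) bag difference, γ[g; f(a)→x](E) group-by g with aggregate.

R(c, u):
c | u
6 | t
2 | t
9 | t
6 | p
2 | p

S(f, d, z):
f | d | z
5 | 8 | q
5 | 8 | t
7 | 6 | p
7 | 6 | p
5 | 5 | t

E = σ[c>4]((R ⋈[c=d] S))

σ filters on c, owned by the left side.
E' = (σ[c>4](R) ⋈[c=d] S)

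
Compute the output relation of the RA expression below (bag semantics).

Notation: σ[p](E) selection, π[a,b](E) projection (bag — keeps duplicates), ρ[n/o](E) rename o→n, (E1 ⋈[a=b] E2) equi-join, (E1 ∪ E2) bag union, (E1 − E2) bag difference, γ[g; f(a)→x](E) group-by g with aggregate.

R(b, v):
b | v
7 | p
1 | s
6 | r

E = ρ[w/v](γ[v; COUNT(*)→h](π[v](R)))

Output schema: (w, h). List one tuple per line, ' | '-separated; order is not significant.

Row counts bottom-up:
  R → 3
  π[v](R) → 3
  γ[v; COUNT(*)→h](π[v](R)) → 3
  ρ[w/v](γ[v; COUNT(*)→h](π[v](R))) → 3

== RESULT ==
w | h
p | 1
r | 1
s | 1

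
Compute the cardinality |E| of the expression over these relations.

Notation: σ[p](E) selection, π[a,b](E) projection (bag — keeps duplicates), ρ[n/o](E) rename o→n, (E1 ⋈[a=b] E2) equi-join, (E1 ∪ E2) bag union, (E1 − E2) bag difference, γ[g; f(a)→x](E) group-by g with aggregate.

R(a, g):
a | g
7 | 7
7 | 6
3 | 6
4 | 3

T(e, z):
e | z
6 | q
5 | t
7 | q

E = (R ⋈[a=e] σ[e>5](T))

Row counts bottom-up:
  R → 4
  T → 3
  σ[e>5](T) → 2
  (R ⋈[a=e] σ[e>5](T)) → 2

|E| = 2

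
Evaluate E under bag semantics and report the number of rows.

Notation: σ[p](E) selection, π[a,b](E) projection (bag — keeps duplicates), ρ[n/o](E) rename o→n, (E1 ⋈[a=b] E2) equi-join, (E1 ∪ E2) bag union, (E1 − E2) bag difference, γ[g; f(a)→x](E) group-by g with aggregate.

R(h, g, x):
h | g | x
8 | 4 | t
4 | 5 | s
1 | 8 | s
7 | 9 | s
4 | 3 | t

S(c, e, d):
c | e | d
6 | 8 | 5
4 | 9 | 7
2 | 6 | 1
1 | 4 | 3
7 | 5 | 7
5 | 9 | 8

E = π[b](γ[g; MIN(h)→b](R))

Stepwise |·|:
  R → 5
  γ[g; MIN(h)→b](R) → 5
  π[b](γ[g; MIN(h)→b](R)) → 5

|E| = 5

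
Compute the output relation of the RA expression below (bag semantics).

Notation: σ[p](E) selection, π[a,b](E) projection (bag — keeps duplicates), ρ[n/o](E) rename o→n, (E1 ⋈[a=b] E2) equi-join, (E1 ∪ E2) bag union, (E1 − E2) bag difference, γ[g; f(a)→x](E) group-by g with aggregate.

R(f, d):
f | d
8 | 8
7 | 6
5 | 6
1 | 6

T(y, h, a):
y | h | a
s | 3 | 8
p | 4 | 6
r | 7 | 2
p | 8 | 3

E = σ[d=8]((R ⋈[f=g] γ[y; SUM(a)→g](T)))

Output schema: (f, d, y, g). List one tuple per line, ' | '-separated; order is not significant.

Subexpression sizes:
  R → 4
  T → 4
  γ[y; SUM(a)→g](T) → 3
  (R ⋈[f=g] γ[y; SUM(a)→g](T)) → 1
  σ[d=8]((R ⋈[f=g] γ[y; SUM(a)→g](T))) → 1

== RESULT ==
f | d | y | g
8 | 8 | s | 8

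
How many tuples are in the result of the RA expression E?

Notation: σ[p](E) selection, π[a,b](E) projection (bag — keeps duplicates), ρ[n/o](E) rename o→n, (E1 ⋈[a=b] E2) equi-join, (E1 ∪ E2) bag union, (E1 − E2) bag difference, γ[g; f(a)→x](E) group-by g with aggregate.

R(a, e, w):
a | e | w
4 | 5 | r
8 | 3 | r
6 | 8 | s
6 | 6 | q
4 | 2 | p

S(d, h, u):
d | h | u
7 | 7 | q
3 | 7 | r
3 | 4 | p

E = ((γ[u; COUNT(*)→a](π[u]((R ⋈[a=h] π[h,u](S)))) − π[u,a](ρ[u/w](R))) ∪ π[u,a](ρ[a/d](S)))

Stepwise |·|:
  R → 5
  S → 3
  π[h,u](S) → 3
  (R ⋈[a=h] π[h,u](S)) → 2
  π[u]((R ⋈[a=h] π[h,u](S))) → 2
  γ[u; COUNT(*)→a](π[u]((R ⋈[a=h] π[h,u](S)))) → 1
  R → 5
  ρ[u/w](R) → 5
  π[u,a](ρ[u/w](R)) → 5
  (γ[u; COUNT(*)→a](π[u]((R ⋈[a=h] π[h,u](S)))) − π[u,a](ρ[u/w](R))) → 1
  S → 3
  ρ[a/d](S) → 3
  π[u,a](ρ[a/d](S)) → 3
  ((γ[u; COUNT(*)→a](π[u]((R ⋈[a=h] π[h,u](S)))) − π[u,a](ρ[u/w](R))) ∪ π[u,a](ρ[a/d](S))) → 4

|E| = 4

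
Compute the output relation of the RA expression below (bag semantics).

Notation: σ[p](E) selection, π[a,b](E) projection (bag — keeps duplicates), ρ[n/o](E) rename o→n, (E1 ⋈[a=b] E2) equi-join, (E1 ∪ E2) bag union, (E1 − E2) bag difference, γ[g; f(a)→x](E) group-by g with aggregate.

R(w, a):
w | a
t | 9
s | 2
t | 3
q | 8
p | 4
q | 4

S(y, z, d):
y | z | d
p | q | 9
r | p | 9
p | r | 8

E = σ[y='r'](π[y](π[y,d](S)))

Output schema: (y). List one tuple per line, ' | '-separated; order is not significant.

Per-node cardinality:
  S → 3
  π[y,d](S) → 3
  π[y](π[y,d](S)) → 3
  σ[y='r'](π[y](π[y,d](S))) → 1

== RESULT ==
y
r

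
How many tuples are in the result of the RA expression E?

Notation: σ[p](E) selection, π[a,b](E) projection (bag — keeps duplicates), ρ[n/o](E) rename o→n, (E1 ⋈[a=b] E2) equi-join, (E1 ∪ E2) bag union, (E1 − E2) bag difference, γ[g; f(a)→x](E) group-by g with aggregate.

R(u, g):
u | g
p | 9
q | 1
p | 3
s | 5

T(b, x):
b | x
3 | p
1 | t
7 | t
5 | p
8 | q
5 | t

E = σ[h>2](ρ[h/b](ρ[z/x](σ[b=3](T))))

Row counts bottom-up:
  T → 6
  σ[b=3](T) → 1
  ρ[z/x](σ[b=3](T)) → 1
  ρ[h/b](ρ[z/x](σ[b=3](T))) → 1
  σ[h>2](ρ[h/b](ρ[z/x](σ[b=3](T)))) → 1

|E| = 1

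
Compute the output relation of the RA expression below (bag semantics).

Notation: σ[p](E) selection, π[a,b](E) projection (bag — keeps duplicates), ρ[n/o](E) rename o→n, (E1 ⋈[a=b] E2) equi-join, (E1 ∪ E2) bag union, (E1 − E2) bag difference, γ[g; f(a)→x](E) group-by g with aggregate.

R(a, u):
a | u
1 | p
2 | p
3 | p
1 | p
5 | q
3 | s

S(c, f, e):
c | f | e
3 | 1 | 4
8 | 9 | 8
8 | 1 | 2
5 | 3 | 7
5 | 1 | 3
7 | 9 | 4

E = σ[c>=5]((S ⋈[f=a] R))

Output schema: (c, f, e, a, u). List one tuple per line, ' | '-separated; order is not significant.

Stepwise |·|:
  S → 6
  R → 6
  (S ⋈[f=a] R) → 8
  σ[c>=5]((S ⋈[f=a] R)) → 6

== RESULT ==
c | f | e | a | u
5 | 1 | 3 | 1 | p
5 | 1 | 3 | 1 | p
5 | 3 | 7 | 3 | p
5 | 3 | 7 | 3 | s
8 | 1 | 2 | 1 | p
8 | 1 | 2 | 1 | p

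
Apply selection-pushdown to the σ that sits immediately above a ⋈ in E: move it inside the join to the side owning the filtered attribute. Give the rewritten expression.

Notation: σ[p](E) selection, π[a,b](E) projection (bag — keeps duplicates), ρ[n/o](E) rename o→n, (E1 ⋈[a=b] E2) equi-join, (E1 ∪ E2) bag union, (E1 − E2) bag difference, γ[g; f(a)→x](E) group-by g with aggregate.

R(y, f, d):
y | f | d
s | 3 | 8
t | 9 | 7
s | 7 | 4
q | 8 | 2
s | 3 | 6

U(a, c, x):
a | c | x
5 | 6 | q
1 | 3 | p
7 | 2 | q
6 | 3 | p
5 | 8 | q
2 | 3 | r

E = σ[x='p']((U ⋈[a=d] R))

σ filters on x, owned by the left side.
E' = (σ[x='p'](U) ⋈[a=d] R)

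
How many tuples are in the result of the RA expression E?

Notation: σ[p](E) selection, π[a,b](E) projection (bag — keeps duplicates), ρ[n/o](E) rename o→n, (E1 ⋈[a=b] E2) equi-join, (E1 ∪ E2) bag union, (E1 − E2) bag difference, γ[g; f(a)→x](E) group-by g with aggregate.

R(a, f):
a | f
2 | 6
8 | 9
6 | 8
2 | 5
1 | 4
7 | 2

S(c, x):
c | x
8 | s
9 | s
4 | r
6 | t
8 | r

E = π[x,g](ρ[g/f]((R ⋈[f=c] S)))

Stepwise |·|:
  R → 6
  S → 5
  (R ⋈[f=c] S) → 5
  ρ[g/f]((R ⋈[f=c] S)) → 5
  π[x,g](ρ[g/f]((R ⋈[f=c] S))) → 5

|E| = 5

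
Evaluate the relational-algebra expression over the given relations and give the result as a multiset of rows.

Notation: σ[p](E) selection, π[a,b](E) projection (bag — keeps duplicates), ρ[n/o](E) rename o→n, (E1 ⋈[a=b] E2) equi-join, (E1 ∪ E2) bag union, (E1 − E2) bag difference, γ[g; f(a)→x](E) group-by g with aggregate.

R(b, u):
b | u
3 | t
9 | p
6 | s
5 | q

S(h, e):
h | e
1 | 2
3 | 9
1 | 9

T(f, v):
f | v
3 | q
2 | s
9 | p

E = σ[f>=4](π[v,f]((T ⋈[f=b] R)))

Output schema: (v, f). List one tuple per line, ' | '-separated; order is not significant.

Per-node cardinality:
  T → 3
  R → 4
  (T ⋈[f=b] R) → 2
  π[v,f]((T ⋈[f=b] R)) → 2
  σ[f>=4](π[v,f]((T ⋈[f=b] R))) → 1

== RESULT ==
v | f
p | 9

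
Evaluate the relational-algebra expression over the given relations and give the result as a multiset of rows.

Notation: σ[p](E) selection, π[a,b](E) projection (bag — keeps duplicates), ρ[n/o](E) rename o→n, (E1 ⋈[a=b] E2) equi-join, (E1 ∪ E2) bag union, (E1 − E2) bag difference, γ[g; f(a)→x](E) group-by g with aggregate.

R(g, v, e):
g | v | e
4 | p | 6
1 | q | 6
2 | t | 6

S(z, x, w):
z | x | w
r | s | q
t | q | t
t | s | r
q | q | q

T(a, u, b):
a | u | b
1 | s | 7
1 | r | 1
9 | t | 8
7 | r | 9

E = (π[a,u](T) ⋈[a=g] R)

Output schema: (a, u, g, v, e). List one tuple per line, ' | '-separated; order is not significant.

Row counts bottom-up:
  T → 4
  π[a,u](T) → 4
  R → 3
  (π[a,u](T) ⋈[a=g] R) → 2

== RESULT ==
a | u | g | v | e
1 | r | 1 | q | 6
1 | s | 1 | q | 6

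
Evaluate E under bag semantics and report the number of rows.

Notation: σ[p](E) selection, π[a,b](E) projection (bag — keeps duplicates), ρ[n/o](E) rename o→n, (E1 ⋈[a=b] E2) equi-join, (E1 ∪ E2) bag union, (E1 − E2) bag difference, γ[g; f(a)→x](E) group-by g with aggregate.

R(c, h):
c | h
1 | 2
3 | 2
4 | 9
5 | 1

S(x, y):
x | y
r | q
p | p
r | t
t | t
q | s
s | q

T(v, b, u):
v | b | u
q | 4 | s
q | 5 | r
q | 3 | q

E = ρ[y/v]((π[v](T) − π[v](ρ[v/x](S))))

Stepwise |·|:
  T → 3
  π[v](T) → 3
  S → 6
  ρ[v/x](S) → 6
  π[v](ρ[v/x](S)) → 6
  (π[v](T) − π[v](ρ[v/x](S))) → 2
  ρ[y/v]((π[v](T) − π[v](ρ[v/x](S)))) → 2

|E| = 2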